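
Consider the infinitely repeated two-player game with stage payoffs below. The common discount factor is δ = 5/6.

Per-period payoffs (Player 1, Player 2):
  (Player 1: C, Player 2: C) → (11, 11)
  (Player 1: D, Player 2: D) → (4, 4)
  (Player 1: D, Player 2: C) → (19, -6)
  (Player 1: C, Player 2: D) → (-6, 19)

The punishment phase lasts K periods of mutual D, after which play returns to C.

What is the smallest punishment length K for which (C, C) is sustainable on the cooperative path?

No profitable deviation requires (11−4)(δ+…+δ^K) ≥ 19−11, i.e. δ+…+δ^K ≥ 8/7 ≈ 1.1429.
With δ = 5/6, the partial sums are K=1: 0.8333, K=2: 1.5278.
K = 2 is the first length at which the sum reaches 1.1429.

2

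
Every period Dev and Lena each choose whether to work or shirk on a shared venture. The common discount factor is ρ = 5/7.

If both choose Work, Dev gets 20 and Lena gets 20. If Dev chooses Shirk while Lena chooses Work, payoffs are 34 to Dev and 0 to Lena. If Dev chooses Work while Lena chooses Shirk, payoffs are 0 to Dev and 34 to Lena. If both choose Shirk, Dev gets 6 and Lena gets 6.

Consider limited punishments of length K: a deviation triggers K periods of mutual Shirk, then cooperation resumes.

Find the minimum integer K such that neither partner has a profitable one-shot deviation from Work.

Need Σ_{k=1}^{K} ρ^k ≥ (34−20)/(20−6) = 1.0000 at ρ = 5/7.
At K = 1 the sum is 0.7143 < 1.0000; at K = 2 it is 1.2245 ≥ 1.0000.
So the minimum punishment length is K = 2.

2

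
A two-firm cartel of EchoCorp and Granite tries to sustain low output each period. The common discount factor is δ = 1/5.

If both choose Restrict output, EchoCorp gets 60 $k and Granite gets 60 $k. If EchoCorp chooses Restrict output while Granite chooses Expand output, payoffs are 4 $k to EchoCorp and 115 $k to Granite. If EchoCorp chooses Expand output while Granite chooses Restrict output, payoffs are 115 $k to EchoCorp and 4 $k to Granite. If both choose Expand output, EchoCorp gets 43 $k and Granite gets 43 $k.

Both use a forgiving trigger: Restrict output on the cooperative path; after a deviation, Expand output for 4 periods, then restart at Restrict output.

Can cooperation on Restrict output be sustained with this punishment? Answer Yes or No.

A one-shot deviation gives 115 now, then 43 for 4 periods, then back to 60.
Gain from deviating: (115−60) today; loss: (60−43) in each of the next 4 periods.
No-deviation condition: (60−43)(δ+…+δ^4) ≥ 115−60, i.e. δ+…+δ^4 ≥ 55/17.
At δ = 1/5: δ+…+δ^4 = 0.2496 < 3.2353.
So cooperation is not sustainable.

No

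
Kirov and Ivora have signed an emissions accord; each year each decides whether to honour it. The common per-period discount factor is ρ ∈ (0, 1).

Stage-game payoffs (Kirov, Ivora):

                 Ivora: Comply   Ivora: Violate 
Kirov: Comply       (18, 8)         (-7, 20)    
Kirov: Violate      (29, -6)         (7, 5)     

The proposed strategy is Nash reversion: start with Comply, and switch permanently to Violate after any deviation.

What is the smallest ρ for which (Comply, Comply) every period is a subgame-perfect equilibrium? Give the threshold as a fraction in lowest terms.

4/5

Kirov: cooperation gives 18 each period; deviation gives 29 once then 7 forever.
  18/(1−ρ) ≥ 29 + 7ρ/(1−ρ) ⇒ ρ ≥ 11/22 = 1/2.
Ivora: cooperation gives 8 each period; deviation gives 20 once then 5 forever.
  ρ ≥ 12/15 = 4/5.
Both must hold, so the binding constraint is Ivora's: ρ ≥ 4/5.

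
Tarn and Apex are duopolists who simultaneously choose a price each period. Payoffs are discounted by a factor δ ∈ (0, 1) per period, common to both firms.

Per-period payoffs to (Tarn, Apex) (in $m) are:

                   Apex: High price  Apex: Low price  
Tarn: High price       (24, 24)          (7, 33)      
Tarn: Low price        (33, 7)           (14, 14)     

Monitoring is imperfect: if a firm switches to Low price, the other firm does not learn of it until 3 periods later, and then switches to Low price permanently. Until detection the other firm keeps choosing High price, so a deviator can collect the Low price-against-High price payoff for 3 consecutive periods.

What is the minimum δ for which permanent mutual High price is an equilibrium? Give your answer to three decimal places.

A deviator earns 33 for 3 periods, then 14 forever; cooperating earns 24 forever. Multiplying the IC by (1−δ):
24 ≥ 33(1−δ^3) + 14δ^3, so 19·δ^3 ≥ 9 and δ^3 ≥ 9/19.
δ ≥ (9/19)^(1/3) ≈ 0.780.

0.780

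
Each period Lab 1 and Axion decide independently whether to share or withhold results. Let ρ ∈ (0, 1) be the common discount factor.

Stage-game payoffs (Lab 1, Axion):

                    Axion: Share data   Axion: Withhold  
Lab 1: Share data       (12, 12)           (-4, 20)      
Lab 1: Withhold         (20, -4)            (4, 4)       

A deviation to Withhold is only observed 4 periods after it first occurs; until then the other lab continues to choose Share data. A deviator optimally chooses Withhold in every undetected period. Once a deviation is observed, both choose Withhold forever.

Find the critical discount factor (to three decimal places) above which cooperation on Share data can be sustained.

Deviating for the 4 undetected periods gains 20−12 = 8 per period over cooperation, then loses 12−4 = 8 per period forever once punishment starts.
Gain: 8(1 + ρ + … + ρ^3); loss: 8·ρ^4/(1−ρ).
No profitable deviation ⇔ 8(1−ρ^4) ≤ 8·ρ^4, i.e. ρ^4 ≥ 8/(8+8) = 1/2.
Hence ρ ≥ (1/2)^(1/4) ≈ 0.841.

0.841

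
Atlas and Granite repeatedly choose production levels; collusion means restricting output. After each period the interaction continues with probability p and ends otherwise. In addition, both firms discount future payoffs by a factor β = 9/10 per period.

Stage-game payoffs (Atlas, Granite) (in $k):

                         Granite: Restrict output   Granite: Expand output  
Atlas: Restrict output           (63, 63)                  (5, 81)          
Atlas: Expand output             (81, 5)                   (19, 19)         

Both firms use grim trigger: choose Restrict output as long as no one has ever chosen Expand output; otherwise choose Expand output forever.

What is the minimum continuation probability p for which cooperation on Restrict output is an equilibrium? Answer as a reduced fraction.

10/31

With continuation probability p and discount β, the effective per-period discount factor is βp.
Grim-trigger IC: βp ≥ (81−63)/(81−19) = 9/31.
So p ≥ (9/31)/(9/10) = 10/31.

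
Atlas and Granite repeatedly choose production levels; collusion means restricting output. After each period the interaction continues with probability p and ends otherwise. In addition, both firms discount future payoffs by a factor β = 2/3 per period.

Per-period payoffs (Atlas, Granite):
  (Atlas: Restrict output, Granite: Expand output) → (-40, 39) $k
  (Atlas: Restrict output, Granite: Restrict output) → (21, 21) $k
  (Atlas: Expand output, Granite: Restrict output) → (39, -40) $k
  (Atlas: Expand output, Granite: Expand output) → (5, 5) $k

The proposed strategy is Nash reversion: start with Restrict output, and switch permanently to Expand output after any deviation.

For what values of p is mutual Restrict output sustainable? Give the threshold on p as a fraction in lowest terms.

With continuation probability p and discount β, the effective per-period discount factor is βp.
Grim-trigger IC: βp ≥ (39−21)/(39−5) = 9/17.
So p ≥ (9/17)/(2/3) = 27/34.

27/34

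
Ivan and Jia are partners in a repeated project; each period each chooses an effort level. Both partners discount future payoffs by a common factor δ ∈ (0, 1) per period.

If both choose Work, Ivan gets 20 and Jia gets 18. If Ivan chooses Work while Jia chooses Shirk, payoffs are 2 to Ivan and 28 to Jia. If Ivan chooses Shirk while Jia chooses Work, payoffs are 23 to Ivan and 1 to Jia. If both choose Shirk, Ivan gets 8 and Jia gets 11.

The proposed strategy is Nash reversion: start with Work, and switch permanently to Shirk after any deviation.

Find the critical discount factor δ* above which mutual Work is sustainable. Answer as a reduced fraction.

10/17

Ivan's threshold: (23−20)/(23−8) = 1/5.
Jia's threshold: (28−18)/(28−11) = 10/17.
1/5 < 10/17, so Jia binds and δ* = 10/17.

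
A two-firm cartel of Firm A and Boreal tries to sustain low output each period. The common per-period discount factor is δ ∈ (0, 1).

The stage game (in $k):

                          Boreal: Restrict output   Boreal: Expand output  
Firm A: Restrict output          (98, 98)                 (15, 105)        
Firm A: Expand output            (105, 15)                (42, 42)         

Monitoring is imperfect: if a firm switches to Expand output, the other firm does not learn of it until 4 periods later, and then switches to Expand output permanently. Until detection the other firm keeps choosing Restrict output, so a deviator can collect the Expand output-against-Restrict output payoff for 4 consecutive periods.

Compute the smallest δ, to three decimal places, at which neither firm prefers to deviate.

Deviating for the 4 undetected periods gains 105−98 = 7 per period over cooperation, then loses 98−42 = 56 per period forever once punishment starts.
Gain: 7(1 + δ + … + δ^3); loss: 56·δ^4/(1−δ).
No profitable deviation ⇔ 7(1−δ^4) ≤ 56·δ^4, i.e. δ^4 ≥ 7/(7+56) = 1/9.
Hence δ ≥ (1/9)^(1/4) ≈ 0.577.

0.577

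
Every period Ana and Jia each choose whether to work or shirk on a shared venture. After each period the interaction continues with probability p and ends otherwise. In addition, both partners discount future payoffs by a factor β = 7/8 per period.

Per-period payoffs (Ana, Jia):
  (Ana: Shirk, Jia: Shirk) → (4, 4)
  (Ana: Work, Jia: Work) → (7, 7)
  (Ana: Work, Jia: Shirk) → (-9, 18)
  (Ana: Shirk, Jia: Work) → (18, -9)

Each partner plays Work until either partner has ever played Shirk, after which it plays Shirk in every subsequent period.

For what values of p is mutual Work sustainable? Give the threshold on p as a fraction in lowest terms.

44/49

Expected continuation weight on next period's payoff is β·p = 7/8·p, which plays the role of the discount factor.
Cooperation requires 7/8·p ≥ (18−7)/(18−4) = 11/14, hence p ≥ 44/49.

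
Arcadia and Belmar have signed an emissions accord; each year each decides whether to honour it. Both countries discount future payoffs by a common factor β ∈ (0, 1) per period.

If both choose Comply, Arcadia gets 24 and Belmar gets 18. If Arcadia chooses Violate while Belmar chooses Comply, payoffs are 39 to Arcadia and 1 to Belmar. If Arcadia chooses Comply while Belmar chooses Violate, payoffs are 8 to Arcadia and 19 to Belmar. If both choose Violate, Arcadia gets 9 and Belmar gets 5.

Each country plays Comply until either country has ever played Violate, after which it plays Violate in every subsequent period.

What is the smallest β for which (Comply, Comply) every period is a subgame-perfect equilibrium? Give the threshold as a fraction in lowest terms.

Arcadia: cooperation gives 24 each period; deviation gives 39 once then 9 forever.
  24/(1−β) ≥ 39 + 9β/(1−β) ⇒ β ≥ 15/30 = 1/2.
Belmar: cooperation gives 18 each period; deviation gives 19 once then 5 forever.
  β ≥ 1/14.
Both must hold, so the binding constraint is Arcadia's: β ≥ 1/2.

1/2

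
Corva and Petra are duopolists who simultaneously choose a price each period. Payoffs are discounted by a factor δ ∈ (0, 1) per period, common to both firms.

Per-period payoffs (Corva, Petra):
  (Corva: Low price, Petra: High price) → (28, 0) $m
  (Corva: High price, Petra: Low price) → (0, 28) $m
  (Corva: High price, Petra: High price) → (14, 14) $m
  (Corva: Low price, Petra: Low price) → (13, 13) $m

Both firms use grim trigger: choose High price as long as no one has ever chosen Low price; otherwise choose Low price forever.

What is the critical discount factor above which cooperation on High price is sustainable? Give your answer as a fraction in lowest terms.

14/(1−δ) ≥ 28 + 13δ/(1−δ)
14 ≥ 28 − 15δ
δ ≥ 14/15.

14/15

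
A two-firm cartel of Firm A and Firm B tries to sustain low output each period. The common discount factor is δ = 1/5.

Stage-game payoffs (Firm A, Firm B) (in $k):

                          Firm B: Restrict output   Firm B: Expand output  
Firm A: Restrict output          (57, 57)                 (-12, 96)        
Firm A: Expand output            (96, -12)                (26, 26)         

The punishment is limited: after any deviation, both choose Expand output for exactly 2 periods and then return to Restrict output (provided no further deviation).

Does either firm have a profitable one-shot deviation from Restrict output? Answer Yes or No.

A one-shot deviation gives 96 now, then 26 for 2 periods, then back to 57.
Gain from deviating: (96−57) today; loss: (57−26) in each of the next 2 periods.
No-deviation condition: (57−26)(δ+…+δ^2) ≥ 96−57, i.e. δ+…+δ^2 ≥ 39/31.
At δ = 1/5: δ+…+δ^2 = 0.2400 < 1.2581.
So cooperation is not sustainable.

Yes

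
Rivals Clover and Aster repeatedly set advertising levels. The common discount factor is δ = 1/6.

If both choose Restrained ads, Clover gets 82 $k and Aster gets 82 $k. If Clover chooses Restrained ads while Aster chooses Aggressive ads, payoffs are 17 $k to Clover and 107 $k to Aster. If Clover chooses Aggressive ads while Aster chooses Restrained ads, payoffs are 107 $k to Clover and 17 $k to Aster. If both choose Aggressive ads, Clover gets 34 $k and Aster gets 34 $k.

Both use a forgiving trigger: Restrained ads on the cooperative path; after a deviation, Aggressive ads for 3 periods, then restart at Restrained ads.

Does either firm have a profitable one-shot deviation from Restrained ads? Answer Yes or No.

IC: δ+…+δ^3 ≥ (107−82)/(82−34) = 25/48.
At δ = 1/6: partial sum = 0.1991 < 0.5208. Cooperation not sustainable.

Yes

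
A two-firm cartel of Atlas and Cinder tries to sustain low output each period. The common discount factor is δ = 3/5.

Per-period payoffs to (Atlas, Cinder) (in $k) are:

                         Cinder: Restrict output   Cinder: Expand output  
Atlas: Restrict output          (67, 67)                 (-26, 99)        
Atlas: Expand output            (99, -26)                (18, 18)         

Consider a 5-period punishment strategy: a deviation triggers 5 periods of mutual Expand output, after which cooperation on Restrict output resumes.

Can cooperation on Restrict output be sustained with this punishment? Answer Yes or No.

Yes

A one-shot deviation gives 99 now, then 18 for 5 periods, then back to 67.
Gain from deviating: (99−67) today; loss: (67−18) in each of the next 5 periods.
No-deviation condition: (67−18)(δ+…+δ^5) ≥ 99−67, i.e. δ+…+δ^5 ≥ 32/49.
At δ = 3/5: δ+…+δ^5 = 1.3834 ≥ 0.6531.
So cooperation is sustainable.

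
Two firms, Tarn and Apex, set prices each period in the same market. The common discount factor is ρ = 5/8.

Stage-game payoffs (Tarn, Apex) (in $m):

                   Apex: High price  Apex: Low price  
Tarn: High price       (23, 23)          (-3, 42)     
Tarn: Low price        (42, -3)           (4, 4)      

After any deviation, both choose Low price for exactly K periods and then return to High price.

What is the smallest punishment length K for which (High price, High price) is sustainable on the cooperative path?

IC: ρ(1−ρ^K)/(1−ρ) ≥ (42−23)/(23−4) = 1.
With ρ = 5/8: need 1 − ρ^K ≥ 1·(1−5/8)/(5/8), i.e. ρ^K ≤ 0.4000.
Since (5/8)^1 = 0.6250 and (5/8)^2 = 0.3906, the smallest such K is 2.

2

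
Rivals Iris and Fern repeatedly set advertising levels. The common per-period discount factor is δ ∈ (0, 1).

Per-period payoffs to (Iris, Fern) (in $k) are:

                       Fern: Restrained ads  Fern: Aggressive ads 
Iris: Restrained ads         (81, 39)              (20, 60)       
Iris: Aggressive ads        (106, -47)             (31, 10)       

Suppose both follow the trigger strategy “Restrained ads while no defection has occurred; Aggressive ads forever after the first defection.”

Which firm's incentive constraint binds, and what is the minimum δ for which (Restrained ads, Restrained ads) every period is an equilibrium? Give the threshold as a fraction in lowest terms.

Fern; δ ≥ 21/50

Iris: cooperation gives 81 each period; deviation gives 106 once then 31 forever.
  81/(1−δ) ≥ 106 + 31δ/(1−δ) ⇒ δ ≥ 25/75 = 1/3.
Fern: cooperation gives 39 each period; deviation gives 60 once then 10 forever.
  δ ≥ 21/50.
Both must hold, so the binding constraint is Fern's: δ ≥ 21/50.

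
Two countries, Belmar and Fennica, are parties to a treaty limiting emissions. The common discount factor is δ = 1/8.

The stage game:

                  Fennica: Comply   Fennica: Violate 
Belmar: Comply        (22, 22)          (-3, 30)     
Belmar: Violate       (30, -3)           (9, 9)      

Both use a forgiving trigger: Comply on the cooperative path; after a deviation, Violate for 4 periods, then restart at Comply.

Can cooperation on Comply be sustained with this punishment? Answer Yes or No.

No

Comparing payoff streams over the 5 periods until play realigns: cooperate → 22(1+δ+…+δ^4); deviate → 30 + 9(δ+…+δ^4).
Cooperation is sustained iff (22−9)(δ+…+δ^4) ≥ 30−22.
δ+…+δ^4 = 1/8·(1−(1/8)^4)/(1−1/8) = 0.1428, and (30−22)/(22−9) = 0.6154.
0.1428 < 0.6154, so cooperation is not sustainable.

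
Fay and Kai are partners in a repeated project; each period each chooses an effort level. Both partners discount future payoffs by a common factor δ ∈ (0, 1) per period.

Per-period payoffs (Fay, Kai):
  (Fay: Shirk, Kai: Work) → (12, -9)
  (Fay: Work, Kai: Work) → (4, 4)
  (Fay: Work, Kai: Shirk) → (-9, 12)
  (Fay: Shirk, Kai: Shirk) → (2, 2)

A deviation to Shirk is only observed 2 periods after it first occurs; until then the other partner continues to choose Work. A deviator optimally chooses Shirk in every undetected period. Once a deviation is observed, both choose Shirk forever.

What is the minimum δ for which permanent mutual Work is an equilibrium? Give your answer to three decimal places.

0.894

The best deviation is to choose Shirk for all 2 undetected periods, earning 12 each, then 2 forever once detected.
Deviation value: 12(1−δ^2)/(1−δ) + 2δ^2/(1−δ); cooperation value: 4/(1−δ).
IC: 4 ≥ 12(1−δ^2) + 2δ^2 = 12 − 10δ^2.
So δ^2 ≥ 8/10 = 4/5, giving δ ≥ (4/5)^(1/2) ≈ 0.894.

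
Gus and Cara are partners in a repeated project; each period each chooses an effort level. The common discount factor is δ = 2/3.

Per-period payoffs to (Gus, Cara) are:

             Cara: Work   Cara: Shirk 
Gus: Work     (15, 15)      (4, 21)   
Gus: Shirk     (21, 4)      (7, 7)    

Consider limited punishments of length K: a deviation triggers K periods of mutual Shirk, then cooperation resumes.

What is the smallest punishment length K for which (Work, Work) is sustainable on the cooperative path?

No profitable deviation requires (15−7)(δ+…+δ^K) ≥ 21−15, i.e. δ+…+δ^K ≥ 3/4 ≈ 0.7500.
With δ = 2/3, the partial sums are K=1: 0.6667, K=2: 1.1111.
K = 2 is the first length at which the sum reaches 0.7500.

2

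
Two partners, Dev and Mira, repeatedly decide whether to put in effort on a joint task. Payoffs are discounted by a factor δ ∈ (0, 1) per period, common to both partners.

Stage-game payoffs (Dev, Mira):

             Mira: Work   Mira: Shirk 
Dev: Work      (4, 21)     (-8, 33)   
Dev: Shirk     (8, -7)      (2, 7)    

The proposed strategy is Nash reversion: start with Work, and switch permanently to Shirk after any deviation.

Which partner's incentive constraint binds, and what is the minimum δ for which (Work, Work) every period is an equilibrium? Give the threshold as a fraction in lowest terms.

Dev; δ ≥ 2/3

For Dev: deviation gain 8−4 = 4, per-period punishment loss 4−2 = 2. IC gives δ ≥ 4/6 = 2/3.
For Mira: gain 12, loss 14 per period, so δ ≥ 12/26 = 6/13.
The tighter constraint is Dev's, so cooperation needs δ ≥ 2/3.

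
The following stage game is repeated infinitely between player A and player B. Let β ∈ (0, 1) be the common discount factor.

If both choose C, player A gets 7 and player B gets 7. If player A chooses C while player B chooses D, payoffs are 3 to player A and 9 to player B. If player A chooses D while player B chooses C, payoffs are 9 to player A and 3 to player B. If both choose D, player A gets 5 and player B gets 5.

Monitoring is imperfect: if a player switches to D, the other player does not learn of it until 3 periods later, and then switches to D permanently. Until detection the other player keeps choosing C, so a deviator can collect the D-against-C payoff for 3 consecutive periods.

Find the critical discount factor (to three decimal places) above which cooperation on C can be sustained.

A deviator earns 9 for 3 periods, then 5 forever; cooperating earns 7 forever. Multiplying the IC by (1−β):
7 ≥ 9(1−β^3) + 5β^3, so 4·β^3 ≥ 2 and β^3 ≥ 1/2.
β ≥ (1/2)^(1/3) ≈ 0.794.

0.794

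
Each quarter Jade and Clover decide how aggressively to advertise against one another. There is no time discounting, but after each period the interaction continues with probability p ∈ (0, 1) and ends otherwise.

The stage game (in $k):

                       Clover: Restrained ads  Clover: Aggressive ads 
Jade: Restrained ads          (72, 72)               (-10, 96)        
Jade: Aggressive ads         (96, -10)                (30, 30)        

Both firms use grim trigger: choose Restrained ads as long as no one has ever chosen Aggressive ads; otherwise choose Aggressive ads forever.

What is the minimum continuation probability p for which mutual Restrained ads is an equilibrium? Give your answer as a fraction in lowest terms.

Expected cooperation value is 72 + p·72 + p²·72 + … = 72/(1−p); deviation gives 96 + p·30/(1−p).
72 ≥ 96(1−p) + 30p ⇒ 66p ≥ 24 ⇒ p ≥ 24/66 = 4/11.

4/11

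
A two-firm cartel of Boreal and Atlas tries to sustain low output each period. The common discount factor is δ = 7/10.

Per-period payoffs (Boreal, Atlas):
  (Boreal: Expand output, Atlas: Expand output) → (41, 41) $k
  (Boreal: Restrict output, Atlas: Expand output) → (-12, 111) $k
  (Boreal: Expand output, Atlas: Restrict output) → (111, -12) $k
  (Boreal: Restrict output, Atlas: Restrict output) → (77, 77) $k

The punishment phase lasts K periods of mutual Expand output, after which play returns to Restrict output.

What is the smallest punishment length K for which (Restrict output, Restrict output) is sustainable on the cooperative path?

No profitable deviation requires (77−41)(δ+…+δ^K) ≥ 111−77, i.e. δ+…+δ^K ≥ 17/18 ≈ 0.9444.
With δ = 7/10, the partial sums are K=1: 0.7000, K=2: 1.1900.
K = 2 is the first length at which the sum reaches 0.9444.

2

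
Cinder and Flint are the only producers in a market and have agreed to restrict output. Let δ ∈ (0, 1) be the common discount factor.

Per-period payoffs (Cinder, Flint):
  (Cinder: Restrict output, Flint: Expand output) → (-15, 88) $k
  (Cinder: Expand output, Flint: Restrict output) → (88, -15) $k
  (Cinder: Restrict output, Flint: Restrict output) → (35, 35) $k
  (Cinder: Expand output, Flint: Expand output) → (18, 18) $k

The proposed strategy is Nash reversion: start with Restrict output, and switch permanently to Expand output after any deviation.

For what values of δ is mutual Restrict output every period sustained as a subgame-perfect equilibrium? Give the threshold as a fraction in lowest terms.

35/(1−δ) ≥ 88 + 18δ/(1−δ)
35 ≥ 88 − 70δ
δ ≥ 53/70.

53/70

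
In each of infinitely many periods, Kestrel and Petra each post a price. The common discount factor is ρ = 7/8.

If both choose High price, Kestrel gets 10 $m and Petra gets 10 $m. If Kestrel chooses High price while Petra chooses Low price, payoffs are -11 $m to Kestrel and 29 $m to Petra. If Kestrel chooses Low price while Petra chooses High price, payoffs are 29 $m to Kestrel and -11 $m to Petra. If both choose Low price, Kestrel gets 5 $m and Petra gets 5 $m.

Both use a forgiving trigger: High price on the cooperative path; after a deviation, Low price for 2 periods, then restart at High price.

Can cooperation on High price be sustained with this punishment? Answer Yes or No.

Comparing payoff streams over the 3 periods until play realigns: cooperate → 10(1+ρ+…+ρ^2); deviate → 29 + 5(ρ+…+ρ^2).
Cooperation is sustained iff (10−5)(ρ+…+ρ^2) ≥ 29−10.
ρ+…+ρ^2 = 7/8·(1−(7/8)^2)/(1−7/8) = 1.6406, and (29−10)/(10−5) = 3.8000.
1.6406 < 3.8000, so cooperation is not sustainable.

No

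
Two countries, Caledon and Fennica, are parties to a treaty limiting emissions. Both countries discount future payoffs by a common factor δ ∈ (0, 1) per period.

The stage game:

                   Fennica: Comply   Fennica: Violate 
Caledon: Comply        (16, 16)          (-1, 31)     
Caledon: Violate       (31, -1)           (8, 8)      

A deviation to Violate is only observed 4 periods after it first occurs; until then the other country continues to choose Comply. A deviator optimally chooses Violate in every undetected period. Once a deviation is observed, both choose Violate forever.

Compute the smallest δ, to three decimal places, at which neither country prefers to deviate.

0.899

A deviator earns 31 for 4 periods, then 8 forever; cooperating earns 16 forever. Multiplying the IC by (1−δ):
16 ≥ 31(1−δ^4) + 8δ^4, so 23·δ^4 ≥ 15 and δ^4 ≥ 15/23.
δ ≥ (15/23)^(1/4) ≈ 0.899.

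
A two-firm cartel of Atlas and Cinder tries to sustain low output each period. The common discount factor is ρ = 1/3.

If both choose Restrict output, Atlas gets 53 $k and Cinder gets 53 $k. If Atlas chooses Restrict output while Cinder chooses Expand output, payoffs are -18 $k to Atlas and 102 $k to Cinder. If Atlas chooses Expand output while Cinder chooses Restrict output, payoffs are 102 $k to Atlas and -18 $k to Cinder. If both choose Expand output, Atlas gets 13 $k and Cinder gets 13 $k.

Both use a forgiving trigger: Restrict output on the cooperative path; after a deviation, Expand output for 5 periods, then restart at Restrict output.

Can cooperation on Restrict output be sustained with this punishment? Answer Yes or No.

IC: ρ+…+ρ^5 ≥ (102−53)/(53−13) = 49/40.
At ρ = 1/3: partial sum = 0.4979 < 1.2250. Cooperation not sustainable.

No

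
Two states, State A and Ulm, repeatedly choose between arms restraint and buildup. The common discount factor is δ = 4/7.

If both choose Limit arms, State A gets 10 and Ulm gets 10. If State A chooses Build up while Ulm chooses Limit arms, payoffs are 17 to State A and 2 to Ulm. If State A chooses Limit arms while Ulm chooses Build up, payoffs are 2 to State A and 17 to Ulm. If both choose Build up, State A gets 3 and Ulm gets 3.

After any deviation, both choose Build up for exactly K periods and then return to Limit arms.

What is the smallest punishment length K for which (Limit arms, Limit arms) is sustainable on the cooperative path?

No profitable deviation requires (10−3)(δ+…+δ^K) ≥ 17−10, i.e. δ+…+δ^K ≥ 1 ≈ 1.0000.
With δ = 4/7, the partial sums are K=1: 0.5714, K=2: 0.8980, K=3: 1.0845.
K = 3 is the first length at which the sum reaches 1.0000.

3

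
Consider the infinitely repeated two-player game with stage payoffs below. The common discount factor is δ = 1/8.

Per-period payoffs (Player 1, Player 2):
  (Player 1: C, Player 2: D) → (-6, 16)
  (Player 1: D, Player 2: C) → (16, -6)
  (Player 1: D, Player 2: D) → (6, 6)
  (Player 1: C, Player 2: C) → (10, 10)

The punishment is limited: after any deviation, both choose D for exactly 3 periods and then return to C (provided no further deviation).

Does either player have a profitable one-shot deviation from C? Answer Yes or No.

Yes

IC: δ+…+δ^3 ≥ (16−10)/(10−6) = 3/2.
At δ = 1/8: partial sum = 0.1426 < 1.5000. Cooperation not sustainable.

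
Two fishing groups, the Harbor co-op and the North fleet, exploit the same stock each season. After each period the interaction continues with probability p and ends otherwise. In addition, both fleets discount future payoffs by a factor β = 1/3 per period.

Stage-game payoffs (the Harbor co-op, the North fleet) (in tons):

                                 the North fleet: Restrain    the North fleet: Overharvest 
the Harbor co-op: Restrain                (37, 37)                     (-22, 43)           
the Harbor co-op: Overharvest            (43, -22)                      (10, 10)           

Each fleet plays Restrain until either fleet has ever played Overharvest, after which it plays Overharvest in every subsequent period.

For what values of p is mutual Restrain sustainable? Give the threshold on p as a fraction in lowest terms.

With continuation probability p and discount β, the effective per-period discount factor is βp.
Grim-trigger IC: βp ≥ (43−37)/(43−10) = 2/11.
So p ≥ (2/11)/(1/3) = 6/11.

6/11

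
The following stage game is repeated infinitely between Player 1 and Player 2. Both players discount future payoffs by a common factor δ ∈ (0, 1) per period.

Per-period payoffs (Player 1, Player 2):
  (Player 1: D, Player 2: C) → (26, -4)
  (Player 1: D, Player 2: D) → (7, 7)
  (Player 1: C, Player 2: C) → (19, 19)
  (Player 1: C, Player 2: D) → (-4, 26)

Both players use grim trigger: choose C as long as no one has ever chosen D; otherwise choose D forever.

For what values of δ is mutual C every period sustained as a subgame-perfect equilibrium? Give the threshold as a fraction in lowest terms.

19/(1−δ) ≥ 26 + 7δ/(1−δ)
19 ≥ 26 − 19δ
δ ≥ 7/19.

7/19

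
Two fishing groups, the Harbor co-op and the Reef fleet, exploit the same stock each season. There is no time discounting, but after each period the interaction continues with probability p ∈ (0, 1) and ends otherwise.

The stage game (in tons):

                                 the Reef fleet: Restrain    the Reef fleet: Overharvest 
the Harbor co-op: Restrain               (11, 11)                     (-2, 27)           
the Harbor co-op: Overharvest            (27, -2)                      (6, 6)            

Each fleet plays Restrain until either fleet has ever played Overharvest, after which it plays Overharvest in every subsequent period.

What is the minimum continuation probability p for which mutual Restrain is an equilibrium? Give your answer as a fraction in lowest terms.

With no time discounting, the continuation probability p plays the role of the discount factor.
Grim-trigger IC: 11/(1−p) ≥ 27 + 6p/(1−p) ⇒ p ≥ (27−11)/(27−6) = 16/21.

16/21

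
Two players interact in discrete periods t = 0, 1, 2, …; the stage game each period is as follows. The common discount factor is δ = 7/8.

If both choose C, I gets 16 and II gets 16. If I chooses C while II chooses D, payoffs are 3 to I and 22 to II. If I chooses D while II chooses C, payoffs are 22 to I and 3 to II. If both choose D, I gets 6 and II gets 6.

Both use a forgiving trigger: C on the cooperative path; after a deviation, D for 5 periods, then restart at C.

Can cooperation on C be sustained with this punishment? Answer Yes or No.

A one-shot deviation gives 22 now, then 6 for 5 periods, then back to 16.
Gain from deviating: (22−16) today; loss: (16−6) in each of the next 5 periods.
No-deviation condition: (16−6)(δ+…+δ^5) ≥ 22−16, i.e. δ+…+δ^5 ≥ 3/5.
At δ = 7/8: δ+…+δ^5 = 3.4096 ≥ 0.6000.
So cooperation is sustainable.

Yes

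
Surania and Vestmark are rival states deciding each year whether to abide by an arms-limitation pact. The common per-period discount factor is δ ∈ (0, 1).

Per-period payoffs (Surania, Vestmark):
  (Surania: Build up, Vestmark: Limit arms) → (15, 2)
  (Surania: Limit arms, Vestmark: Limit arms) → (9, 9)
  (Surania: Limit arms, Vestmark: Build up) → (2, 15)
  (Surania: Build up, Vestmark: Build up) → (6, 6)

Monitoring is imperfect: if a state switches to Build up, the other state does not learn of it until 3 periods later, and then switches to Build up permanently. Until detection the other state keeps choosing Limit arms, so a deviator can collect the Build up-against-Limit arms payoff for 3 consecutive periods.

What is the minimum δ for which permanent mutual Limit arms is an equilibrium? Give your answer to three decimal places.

A deviator earns 15 for 3 periods, then 6 forever; cooperating earns 9 forever. Multiplying the IC by (1−δ):
9 ≥ 15(1−δ^3) + 6δ^3, so 9·δ^3 ≥ 6 and δ^3 ≥ 2/3.
δ ≥ (2/3)^(1/3) ≈ 0.874.

0.874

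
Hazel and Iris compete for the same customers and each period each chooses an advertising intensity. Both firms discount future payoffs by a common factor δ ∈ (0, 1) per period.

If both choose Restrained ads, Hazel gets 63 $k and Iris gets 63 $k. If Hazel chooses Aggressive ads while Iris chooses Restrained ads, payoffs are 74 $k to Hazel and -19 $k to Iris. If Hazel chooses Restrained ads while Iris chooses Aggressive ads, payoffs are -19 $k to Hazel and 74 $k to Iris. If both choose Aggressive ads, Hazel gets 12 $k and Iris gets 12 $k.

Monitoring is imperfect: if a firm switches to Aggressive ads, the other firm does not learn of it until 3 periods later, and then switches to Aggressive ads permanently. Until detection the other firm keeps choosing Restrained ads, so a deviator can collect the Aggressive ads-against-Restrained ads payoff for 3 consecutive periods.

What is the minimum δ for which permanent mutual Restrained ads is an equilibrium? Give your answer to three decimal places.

0.562

The best deviation is to choose Aggressive ads for all 3 undetected periods, earning 74 each, then 12 forever once detected.
Deviation value: 74(1−δ^3)/(1−δ) + 12δ^3/(1−δ); cooperation value: 63/(1−δ).
IC: 63 ≥ 74(1−δ^3) + 12δ^3 = 74 − 62δ^3.
So δ^3 ≥ 11/62, giving δ ≥ (11/62)^(1/3) ≈ 0.562.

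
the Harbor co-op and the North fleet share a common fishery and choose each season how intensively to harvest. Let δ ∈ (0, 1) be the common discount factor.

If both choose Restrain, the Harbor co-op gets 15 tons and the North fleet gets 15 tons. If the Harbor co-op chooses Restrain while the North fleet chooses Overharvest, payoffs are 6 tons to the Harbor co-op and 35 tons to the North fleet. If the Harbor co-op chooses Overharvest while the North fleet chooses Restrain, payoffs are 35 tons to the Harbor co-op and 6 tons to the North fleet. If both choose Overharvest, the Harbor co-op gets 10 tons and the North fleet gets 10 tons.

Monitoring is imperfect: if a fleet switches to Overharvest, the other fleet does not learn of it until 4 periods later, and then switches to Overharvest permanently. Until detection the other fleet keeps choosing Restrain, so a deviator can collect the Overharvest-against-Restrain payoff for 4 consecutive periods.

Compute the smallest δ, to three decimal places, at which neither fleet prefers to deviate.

Deviating for the 4 undetected periods gains 35−15 = 20 per period over cooperation, then loses 15−10 = 5 per period forever once punishment starts.
Gain: 20(1 + δ + … + δ^3); loss: 5·δ^4/(1−δ).
No profitable deviation ⇔ 20(1−δ^4) ≤ 5·δ^4, i.e. δ^4 ≥ 20/(20+5) = 4/5.
Hence δ ≥ (4/5)^(1/4) ≈ 0.946.

0.946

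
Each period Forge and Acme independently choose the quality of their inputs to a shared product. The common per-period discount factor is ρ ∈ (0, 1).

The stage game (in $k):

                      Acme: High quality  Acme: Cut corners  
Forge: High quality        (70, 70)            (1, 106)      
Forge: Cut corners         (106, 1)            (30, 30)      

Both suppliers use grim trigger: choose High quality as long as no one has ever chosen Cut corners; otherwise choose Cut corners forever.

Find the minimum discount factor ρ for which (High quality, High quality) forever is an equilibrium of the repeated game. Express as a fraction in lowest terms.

70/(1−ρ) ≥ 106 + 30ρ/(1−ρ)
70 ≥ 106 − 76ρ
ρ ≥ 36/76 = 9/19.

9/19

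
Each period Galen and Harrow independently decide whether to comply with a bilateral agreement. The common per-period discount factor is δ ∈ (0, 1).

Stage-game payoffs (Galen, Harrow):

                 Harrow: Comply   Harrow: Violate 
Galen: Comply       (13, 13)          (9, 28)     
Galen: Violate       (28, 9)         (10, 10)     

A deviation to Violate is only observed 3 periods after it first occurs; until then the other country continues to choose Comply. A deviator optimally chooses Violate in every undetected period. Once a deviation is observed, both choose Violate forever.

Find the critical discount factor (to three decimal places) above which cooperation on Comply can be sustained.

0.941

A deviator earns 28 for 3 periods, then 10 forever; cooperating earns 13 forever. Multiplying the IC by (1−δ):
13 ≥ 28(1−δ^3) + 10δ^3, so 18·δ^3 ≥ 15 and δ^3 ≥ 5/6.
δ ≥ (5/6)^(1/3) ≈ 0.941.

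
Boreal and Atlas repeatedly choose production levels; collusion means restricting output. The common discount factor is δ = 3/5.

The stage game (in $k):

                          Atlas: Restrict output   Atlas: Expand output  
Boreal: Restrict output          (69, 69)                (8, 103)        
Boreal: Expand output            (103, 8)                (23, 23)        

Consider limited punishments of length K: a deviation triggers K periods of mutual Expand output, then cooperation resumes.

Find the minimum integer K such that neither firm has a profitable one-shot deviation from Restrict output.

No profitable deviation requires (69−23)(δ+…+δ^K) ≥ 103−69, i.e. δ+…+δ^K ≥ 17/23 ≈ 0.7391.
With δ = 3/5, the partial sums are K=1: 0.6000, K=2: 0.9600.
K = 2 is the first length at which the sum reaches 0.7391.

2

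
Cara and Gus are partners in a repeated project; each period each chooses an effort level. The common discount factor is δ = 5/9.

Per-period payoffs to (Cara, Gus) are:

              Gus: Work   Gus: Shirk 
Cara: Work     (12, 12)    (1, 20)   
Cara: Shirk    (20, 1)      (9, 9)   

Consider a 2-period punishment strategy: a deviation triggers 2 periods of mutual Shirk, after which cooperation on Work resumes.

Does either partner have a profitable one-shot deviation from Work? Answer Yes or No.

IC: δ+…+δ^2 ≥ (20−12)/(12−9) = 8/3.
At δ = 5/9: partial sum = 0.8642 < 2.6667. Cooperation not sustainable.

Yes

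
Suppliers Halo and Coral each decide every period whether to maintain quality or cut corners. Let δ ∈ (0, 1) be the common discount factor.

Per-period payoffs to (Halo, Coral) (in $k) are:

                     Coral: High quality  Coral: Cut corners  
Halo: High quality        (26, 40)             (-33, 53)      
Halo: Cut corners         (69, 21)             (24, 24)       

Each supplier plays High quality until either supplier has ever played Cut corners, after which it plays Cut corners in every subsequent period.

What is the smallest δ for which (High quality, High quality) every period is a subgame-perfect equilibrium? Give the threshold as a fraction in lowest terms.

43/45

Halo's threshold: (69−26)/(69−24) = 43/45.
Coral's threshold: (53−40)/(53−24) = 13/29.
43/45 > 13/29, so Halo binds and δ* = 43/45.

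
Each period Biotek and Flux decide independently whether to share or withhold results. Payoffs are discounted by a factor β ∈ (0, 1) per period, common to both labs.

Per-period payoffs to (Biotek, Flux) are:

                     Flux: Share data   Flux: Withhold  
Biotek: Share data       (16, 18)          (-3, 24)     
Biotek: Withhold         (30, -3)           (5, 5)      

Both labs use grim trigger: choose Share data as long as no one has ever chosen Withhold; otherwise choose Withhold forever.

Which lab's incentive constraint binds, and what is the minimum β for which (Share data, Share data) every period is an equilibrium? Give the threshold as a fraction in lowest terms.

Biotek: cooperation gives 16 each period; deviation gives 30 once then 5 forever.
  16/(1−β) ≥ 30 + 5β/(1−β) ⇒ β ≥ 14/25.
Flux: cooperation gives 18 each period; deviation gives 24 once then 5 forever.
  β ≥ 6/19.
Both must hold, so the binding constraint is Biotek's: β ≥ 14/25.

Biotek; β ≥ 14/25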